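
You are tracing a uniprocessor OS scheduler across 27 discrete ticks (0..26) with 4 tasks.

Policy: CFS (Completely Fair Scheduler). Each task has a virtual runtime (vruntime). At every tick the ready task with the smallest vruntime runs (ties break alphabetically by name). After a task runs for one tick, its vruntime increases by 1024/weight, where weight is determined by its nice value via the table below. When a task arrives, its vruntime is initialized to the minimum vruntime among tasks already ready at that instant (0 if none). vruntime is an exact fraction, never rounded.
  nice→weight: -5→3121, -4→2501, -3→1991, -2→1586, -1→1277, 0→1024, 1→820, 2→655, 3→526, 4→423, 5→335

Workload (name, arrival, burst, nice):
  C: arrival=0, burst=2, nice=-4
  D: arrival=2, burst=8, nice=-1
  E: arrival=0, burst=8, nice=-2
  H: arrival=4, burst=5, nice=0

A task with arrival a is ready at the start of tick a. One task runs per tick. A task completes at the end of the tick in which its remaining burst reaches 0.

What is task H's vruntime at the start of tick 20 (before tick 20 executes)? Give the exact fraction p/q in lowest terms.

t=0: vr[C=0 E=0] → run C
t=1: vr[C=1024/2501 E=0] → run E
t=2: vr[C=1024/2501 D=1024/2501 E=512/793] → run C
t=3: vr[D=1024/2501 E=512/793] → run D
t=4: vr[D=3868672/3193777 E=512/793 H=512/793] → run E
t=5: vr[D=3868672/3193777 E=1024/793 H=512/793] → run H
t=6: vr[D=3868672/3193777 E=1024/793 H=1305/793] → run D
t=7: vr[D=6429696/3193777 E=1024/793 H=1305/793] → run E
t=8: vr[D=6429696/3193777 E=1536/793 H=1305/793] → run H
t=9: vr[D=6429696/3193777 E=1536/793 H=2098/793] → run E
t=10: vr[D=6429696/3193777 E=2048/793 H=2098/793] → run D
t=11: vr[D=8990720/3193777 E=2048/793 H=2098/793] → run E
t=12: vr[D=8990720/3193777 E=2560/793 H=2098/793] → run H
t=13: vr[D=8990720/3193777 E=2560/793 H=2891/793] → run D
t=14: vr[D=11551744/3193777 E=2560/793 H=2891/793] → run E
t=15: vr[D=11551744/3193777 E=3072/793 H=2891/793] → run D
t=16: vr[D=14112768/3193777 E=3072/793 H=2891/793] → run H
t=17: vr[D=14112768/3193777 E=3072/793 H=3684/793] → run E
t=18: vr[D=14112768/3193777 E=3584/793 H=3684/793] → run D
t=19: vr[D=16673792/3193777 E=3584/793 H=3684/793] → run E
t=20: vr[D=16673792/3193777 H=3684/793] → run H
t=21: vr[D=16673792/3193777] → run D
t=22: vr[D=19234816/3193777] → run D
t=23: (idle)
t=24: (idle)
t=25: (idle)
t=26: (idle)

vruntime(H, start of tick 20) = 3684/793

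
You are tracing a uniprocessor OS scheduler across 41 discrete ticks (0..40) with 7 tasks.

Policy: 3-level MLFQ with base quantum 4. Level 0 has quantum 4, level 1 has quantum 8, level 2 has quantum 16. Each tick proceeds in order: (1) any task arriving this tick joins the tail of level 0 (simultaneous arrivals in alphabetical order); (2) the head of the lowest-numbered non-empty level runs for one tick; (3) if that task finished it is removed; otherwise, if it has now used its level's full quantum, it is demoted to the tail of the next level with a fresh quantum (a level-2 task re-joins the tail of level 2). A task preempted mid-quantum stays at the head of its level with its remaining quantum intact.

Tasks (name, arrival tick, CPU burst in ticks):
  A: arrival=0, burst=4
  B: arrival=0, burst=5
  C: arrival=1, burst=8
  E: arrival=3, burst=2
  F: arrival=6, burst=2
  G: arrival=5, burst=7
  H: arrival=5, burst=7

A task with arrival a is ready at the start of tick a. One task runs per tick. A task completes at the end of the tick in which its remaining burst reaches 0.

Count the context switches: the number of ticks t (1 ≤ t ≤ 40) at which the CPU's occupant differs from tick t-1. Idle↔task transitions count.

t=0: L0/L1/L2 = AB/-/- → run A
t=1: L0/L1/L2 = ABC/-/- → run A
t=2: L0/L1/L2 = ABC/-/- → run A
t=3: L0/L1/L2 = ABCE/-/- → run A
t=4: L0/L1/L2 = BCE/-/- → run B
t=5: L0/L1/L2 = BCEGH/-/- → run B
t=6: L0/L1/L2 = BCEGHF/-/- → run B
t=7: L0/L1/L2 = BCEGHF/-/- → run B
t=8: L0/L1/L2 = CEGHF/B/- → run C
t=9: L0/L1/L2 = CEGHF/B/- → run C
t=10: L0/L1/L2 = CEGHF/B/- → run C
t=11: L0/L1/L2 = CEGHF/B/- → run C
t=12: L0/L1/L2 = EGHF/BC/- → run E
t=13: L0/L1/L2 = EGHF/BC/- → run E
t=14: L0/L1/L2 = GHF/BC/- → run G
t=15: L0/L1/L2 = GHF/BC/- → run G
t=16: L0/L1/L2 = GHF/BC/- → run G
t=17: L0/L1/L2 = GHF/BC/- → run G
t=18: L0/L1/L2 = HF/BCG/- → run H
t=19: L0/L1/L2 = HF/BCG/- → run H
t=20: L0/L1/L2 = HF/BCG/- → run H
t=21: L0/L1/L2 = HF/BCG/- → run H
t=22: L0/L1/L2 = F/BCGH/- → run F
t=23: L0/L1/L2 = F/BCGH/- → run F
t=24: L0/L1/L2 = -/BCGH/- → run B
t=25: L0/L1/L2 = -/CGH/- → run C
t=26: L0/L1/L2 = -/CGH/- → run C
t=27: L0/L1/L2 = -/CGH/- → run C
t=28: L0/L1/L2 = -/CGH/- → run C
t=29: L0/L1/L2 = -/GH/- → run G
t=30: L0/L1/L2 = -/GH/- → run G
t=31: L0/L1/L2 = -/GH/- → run G
t=32: L0/L1/L2 = -/H/- → run H
t=33: L0/L1/L2 = -/H/- → run H
t=34: L0/L1/L2 = -/H/- → run H
t=35: (idle)
t=36: (idle)
t=37: (idle)
t=38: (idle)
t=39: (idle)
t=40: (idle)

context switches = 11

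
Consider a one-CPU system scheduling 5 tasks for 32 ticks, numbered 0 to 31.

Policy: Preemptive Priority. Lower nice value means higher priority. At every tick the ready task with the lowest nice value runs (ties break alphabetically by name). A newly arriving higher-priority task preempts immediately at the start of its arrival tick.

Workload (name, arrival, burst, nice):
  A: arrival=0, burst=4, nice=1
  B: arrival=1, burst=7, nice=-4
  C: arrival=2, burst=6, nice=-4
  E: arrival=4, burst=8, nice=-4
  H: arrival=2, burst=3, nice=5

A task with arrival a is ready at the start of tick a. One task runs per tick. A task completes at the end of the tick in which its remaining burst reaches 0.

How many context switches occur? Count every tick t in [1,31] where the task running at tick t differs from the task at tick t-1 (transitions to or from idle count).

t=0: ready={A} → run A
t=1: ready={A,B} → run B
t=2: ready={A,B,C,H} → run B
t=3: ready={A,B,C,H} → run B
t=4: ready={A,B,C,E,H} → run B
t=5: ready={A,B,C,E,H} → run B
t=6: ready={A,B,C,E,H} → run B
t=7: ready={A,B,C,E,H} → run B
t=8: ready={A,C,E,H} → run C
t=9: ready={A,C,E,H} → run C
t=10: ready={A,C,E,H} → run C
t=11: ready={A,C,E,H} → run C
t=12: ready={A,C,E,H} → run C
t=13: ready={A,C,E,H} → run C
t=14: ready={A,E,H} → run E
t=15: ready={A,E,H} → run E
t=16: ready={A,E,H} → run E
t=17: ready={A,E,H} → run E
t=18: ready={A,E,H} → run E
t=19: ready={A,E,H} → run E
t=20: ready={A,E,H} → run E
t=21: ready={A,E,H} → run E
t=22: ready={A,H} → run A
t=23: ready={A,H} → run A
t=24: ready={A,H} → run A
t=25: ready={H} → run H
t=26: ready={H} → run H
t=27: ready={H} → run H
t=28: (idle)
t=29: (idle)
t=30: (idle)
t=31: (idle)

context switches = 6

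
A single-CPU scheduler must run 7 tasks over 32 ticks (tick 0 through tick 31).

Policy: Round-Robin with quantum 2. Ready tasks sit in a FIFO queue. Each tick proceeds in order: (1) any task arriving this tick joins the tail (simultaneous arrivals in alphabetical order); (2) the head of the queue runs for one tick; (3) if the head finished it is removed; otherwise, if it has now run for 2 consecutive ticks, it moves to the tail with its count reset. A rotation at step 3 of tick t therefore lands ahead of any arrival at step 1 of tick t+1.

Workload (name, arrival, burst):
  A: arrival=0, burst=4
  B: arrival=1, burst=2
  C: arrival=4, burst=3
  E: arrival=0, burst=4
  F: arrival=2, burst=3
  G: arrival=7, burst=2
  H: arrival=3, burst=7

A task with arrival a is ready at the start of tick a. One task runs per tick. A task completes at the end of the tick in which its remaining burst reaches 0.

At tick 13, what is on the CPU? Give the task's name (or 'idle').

t=0: queue=[A,E] q_used=0 → run A
t=1: queue=[A,E,B] q_used=1 → run A
t=2: queue=[E,B,A,F] q_used=0 → run E
t=3: queue=[E,B,A,F,H] q_used=1 → run E
t=4: queue=[B,A,F,H,E,C] q_used=0 → run B
t=5: queue=[B,A,F,H,E,C] q_used=1 → run B
t=6: queue=[A,F,H,E,C] q_used=0 → run A
t=7: queue=[A,F,H,E,C,G] q_used=1 → run A
t=8: queue=[F,H,E,C,G] q_used=0 → run F
t=9: queue=[F,H,E,C,G] q_used=1 → run F
t=10: queue=[H,E,C,G,F] q_used=0 → run H
t=11: queue=[H,E,C,G,F] q_used=1 → run H
t=12: queue=[E,C,G,F,H] q_used=0 → run E
t=13: queue=[E,C,G,F,H] q_used=1 → run E
t=14: queue=[C,G,F,H] q_used=0 → run C
t=15: queue=[C,G,F,H] q_used=1 → run C
t=16: queue=[G,F,H,C] q_used=0 → run G
t=17: queue=[G,F,H,C] q_used=1 → run G
t=18: queue=[F,H,C] q_used=0 → run F
t=19: queue=[H,C] q_used=0 → run H
t=20: queue=[H,C] q_used=1 → run H
t=21: queue=[C,H] q_used=0 → run C
t=22: queue=[H] q_used=0 → run H
t=23: queue=[H] q_used=1 → run H
t=24: queue=[H] q_used=0 → run H
t=25: (idle)
t=26: (idle)
t=27: (idle)
t=28: (idle)
t=29: (idle)
t=30: (idle)
t=31: (idle)

running at tick 13 = E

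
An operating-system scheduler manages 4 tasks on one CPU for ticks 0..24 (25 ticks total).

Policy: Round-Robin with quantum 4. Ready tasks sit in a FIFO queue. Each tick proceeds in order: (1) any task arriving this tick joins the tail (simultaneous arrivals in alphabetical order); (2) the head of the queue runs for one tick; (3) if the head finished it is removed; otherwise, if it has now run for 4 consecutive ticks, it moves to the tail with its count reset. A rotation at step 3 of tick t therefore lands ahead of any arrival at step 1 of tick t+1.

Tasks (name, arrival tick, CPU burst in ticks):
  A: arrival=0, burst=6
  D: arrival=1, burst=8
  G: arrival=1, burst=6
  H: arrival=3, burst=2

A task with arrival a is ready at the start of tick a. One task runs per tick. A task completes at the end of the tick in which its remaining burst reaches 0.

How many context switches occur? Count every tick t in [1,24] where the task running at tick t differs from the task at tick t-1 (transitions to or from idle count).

context switches = 7

t=0: queue=[A] q_used=0 → run A
t=1: queue=[A,D,G] q_used=1 → run A
t=2: queue=[A,D,G] q_used=2 → run A
t=3: queue=[A,D,G,H] q_used=3 → run A
t=4: queue=[D,G,H,A] q_used=0 → run D
t=5: queue=[D,G,H,A] q_used=1 → run D
t=6: queue=[D,G,H,A] q_used=2 → run D
t=7: queue=[D,G,H,A] q_used=3 → run D
t=8: queue=[G,H,A,D] q_used=0 → run G
t=9: queue=[G,H,A,D] q_used=1 → run G
t=10: queue=[G,H,A,D] q_used=2 → run G
t=11: queue=[G,H,A,D] q_used=3 → run G
t=12: queue=[H,A,D,G] q_used=0 → run H
t=13: queue=[H,A,D,G] q_used=1 → run H
t=14: queue=[A,D,G] q_used=0 → run A
t=15: queue=[A,D,G] q_used=1 → run A
t=16: queue=[D,G] q_used=0 → run D
t=17: queue=[D,G] q_used=1 → run D
t=18: queue=[D,G] q_used=2 → run D
t=19: queue=[D,G] q_used=3 → run D
t=20: queue=[G] q_used=0 → run G
t=21: queue=[G] q_used=1 → run G
t=22: (idle)
t=23: (idle)
t=24: (idle)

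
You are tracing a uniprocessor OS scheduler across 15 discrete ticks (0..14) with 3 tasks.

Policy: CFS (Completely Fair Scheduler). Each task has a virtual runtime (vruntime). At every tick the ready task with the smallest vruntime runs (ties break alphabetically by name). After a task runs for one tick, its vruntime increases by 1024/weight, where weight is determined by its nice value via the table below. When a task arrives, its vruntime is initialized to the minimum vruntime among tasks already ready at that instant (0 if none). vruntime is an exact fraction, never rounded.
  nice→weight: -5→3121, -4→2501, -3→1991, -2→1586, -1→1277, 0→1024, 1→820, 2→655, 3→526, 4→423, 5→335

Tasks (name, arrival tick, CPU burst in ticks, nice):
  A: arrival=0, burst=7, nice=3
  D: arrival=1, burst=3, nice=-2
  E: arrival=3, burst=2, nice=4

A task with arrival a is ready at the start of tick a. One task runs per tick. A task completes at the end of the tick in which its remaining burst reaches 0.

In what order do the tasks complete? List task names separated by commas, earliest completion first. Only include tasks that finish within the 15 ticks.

completion order = D, E, A

t=0: vr[A=0] → run A
t=1: vr[A=512/263 D=512/263] → run A
t=2: vr[A=1024/263 D=512/263] → run D
t=3: vr[A=1024/263 D=540672/208559 E=540672/208559] → run D
t=4: vr[A=1024/263 D=675328/208559 E=540672/208559] → run E
t=5: vr[A=1024/263 D=675328/208559 E=442268672/88220457] → run D
t=6: vr[A=1024/263 E=442268672/88220457] → run A
t=7: vr[A=1536/263 E=442268672/88220457] → run E
t=8: vr[A=1536/263] → run A
t=9: vr[A=2048/263] → run A
t=10: vr[A=2560/263] → run A
t=11: vr[A=3072/263] → run A
t=12: (idle)
t=13: (idle)
t=14: (idle)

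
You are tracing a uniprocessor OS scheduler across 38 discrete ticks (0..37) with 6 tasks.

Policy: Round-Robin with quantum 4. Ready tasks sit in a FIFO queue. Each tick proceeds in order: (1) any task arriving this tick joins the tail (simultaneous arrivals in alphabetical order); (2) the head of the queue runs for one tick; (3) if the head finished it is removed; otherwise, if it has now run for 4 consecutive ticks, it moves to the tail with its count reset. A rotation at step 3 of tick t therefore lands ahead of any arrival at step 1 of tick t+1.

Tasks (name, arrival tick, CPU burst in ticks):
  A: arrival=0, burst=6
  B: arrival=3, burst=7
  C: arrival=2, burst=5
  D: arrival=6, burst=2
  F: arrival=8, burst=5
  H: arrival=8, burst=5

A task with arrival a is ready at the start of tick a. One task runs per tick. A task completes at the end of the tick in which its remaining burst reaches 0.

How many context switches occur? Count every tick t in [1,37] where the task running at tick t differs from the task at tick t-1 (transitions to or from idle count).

context switches = 11

t=0: queue=[A] q_used=0 → run A
t=1: queue=[A] q_used=1 → run A
t=2: queue=[A,C] q_used=2 → run A
t=3: queue=[A,C,B] q_used=3 → run A
t=4: queue=[C,B,A] q_used=0 → run C
t=5: queue=[C,B,A] q_used=1 → run C
t=6: queue=[C,B,A,D] q_used=2 → run C
t=7: queue=[C,B,A,D] q_used=3 → run C
t=8: queue=[B,A,D,C,F,H] q_used=0 → run B
t=9: queue=[B,A,D,C,F,H] q_used=1 → run B
t=10: queue=[B,A,D,C,F,H] q_used=2 → run B
t=11: queue=[B,A,D,C,F,H] q_used=3 → run B
t=12: queue=[A,D,C,F,H,B] q_used=0 → run A
t=13: queue=[A,D,C,F,H,B] q_used=1 → run A
t=14: queue=[D,C,F,H,B] q_used=0 → run D
t=15: queue=[D,C,F,H,B] q_used=1 → run D
t=16: queue=[C,F,H,B] q_used=0 → run C
t=17: queue=[F,H,B] q_used=0 → run F
t=18: queue=[F,H,B] q_used=1 → run F
t=19: queue=[F,H,B] q_used=2 → run F
t=20: queue=[F,H,B] q_used=3 → run F
t=21: queue=[H,B,F] q_used=0 → run H
t=22: queue=[H,B,F] q_used=1 → run H
t=23: queue=[H,B,F] q_used=2 → run H
t=24: queue=[H,B,F] q_used=3 → run H
t=25: queue=[B,F,H] q_used=0 → run B
t=26: queue=[B,F,H] q_used=1 → run B
t=27: queue=[B,F,H] q_used=2 → run B
t=28: queue=[F,H] q_used=0 → run F
t=29: queue=[H] q_used=0 → run H
t=30: (idle)
t=31: (idle)
t=32: (idle)
t=33: (idle)
t=34: (idle)
t=35: (idle)
t=36: (idle)
t=37: (idle)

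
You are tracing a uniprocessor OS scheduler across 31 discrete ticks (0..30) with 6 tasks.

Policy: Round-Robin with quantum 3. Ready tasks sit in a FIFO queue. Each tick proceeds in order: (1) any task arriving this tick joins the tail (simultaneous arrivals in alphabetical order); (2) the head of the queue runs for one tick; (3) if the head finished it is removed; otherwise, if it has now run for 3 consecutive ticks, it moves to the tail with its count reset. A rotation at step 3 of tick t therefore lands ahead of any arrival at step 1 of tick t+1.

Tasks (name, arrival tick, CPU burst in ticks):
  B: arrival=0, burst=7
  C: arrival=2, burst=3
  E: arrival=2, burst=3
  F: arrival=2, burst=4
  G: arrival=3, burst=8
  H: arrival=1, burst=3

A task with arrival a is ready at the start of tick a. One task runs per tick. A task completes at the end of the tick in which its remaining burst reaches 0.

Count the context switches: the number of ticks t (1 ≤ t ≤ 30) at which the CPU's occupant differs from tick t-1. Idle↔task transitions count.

t=0: queue=[B] q_used=0 → run B
t=1: queue=[B,H] q_used=1 → run B
t=2: queue=[B,H,C,E,F] q_used=2 → run B
t=3: queue=[H,C,E,F,B,G] q_used=0 → run H
t=4: queue=[H,C,E,F,B,G] q_used=1 → run H
t=5: queue=[H,C,E,F,B,G] q_used=2 → run H
t=6: queue=[C,E,F,B,G] q_used=0 → run C
t=7: queue=[C,E,F,B,G] q_used=1 → run C
t=8: queue=[C,E,F,B,G] q_used=2 → run C
t=9: queue=[E,F,B,G] q_used=0 → run E
t=10: queue=[E,F,B,G] q_used=1 → run E
t=11: queue=[E,F,B,G] q_used=2 → run E
t=12: queue=[F,B,G] q_used=0 → run F
t=13: queue=[F,B,G] q_used=1 → run F
t=14: queue=[F,B,G] q_used=2 → run F
t=15: queue=[B,G,F] q_used=0 → run B
t=16: queue=[B,G,F] q_used=1 → run B
t=17: queue=[B,G,F] q_used=2 → run B
t=18: queue=[G,F,B] q_used=0 → run G
t=19: queue=[G,F,B] q_used=1 → run G
t=20: queue=[G,F,B] q_used=2 → run G
t=21: queue=[F,B,G] q_used=0 → run F
t=22: queue=[B,G] q_used=0 → run B
t=23: queue=[G] q_used=0 → run G
t=24: queue=[G] q_used=1 → run G
t=25: queue=[G] q_used=2 → run G
t=26: queue=[G] q_used=0 → run G
t=27: queue=[G] q_used=1 → run G
t=28: (idle)
t=29: (idle)
t=30: (idle)

context switches = 10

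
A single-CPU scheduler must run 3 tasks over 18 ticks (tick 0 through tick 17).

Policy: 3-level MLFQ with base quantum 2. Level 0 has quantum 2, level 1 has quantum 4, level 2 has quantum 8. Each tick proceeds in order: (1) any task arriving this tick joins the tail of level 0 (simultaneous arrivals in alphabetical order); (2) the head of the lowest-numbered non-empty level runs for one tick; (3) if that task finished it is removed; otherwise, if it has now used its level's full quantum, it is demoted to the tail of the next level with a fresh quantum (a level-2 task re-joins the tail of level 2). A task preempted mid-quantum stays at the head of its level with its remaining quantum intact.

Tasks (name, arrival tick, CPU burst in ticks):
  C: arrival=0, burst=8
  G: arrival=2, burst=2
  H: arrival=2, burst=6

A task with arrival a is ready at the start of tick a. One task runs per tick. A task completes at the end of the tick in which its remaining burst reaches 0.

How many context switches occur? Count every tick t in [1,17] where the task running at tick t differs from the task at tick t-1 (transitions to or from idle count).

context switches = 6

t=0: L0/L1/L2 = C/-/- → run C
t=1: L0/L1/L2 = C/-/- → run C
t=2: L0/L1/L2 = GH/C/- → run G
t=3: L0/L1/L2 = GH/C/- → run G
t=4: L0/L1/L2 = H/C/- → run H
t=5: L0/L1/L2 = H/C/- → run H
t=6: L0/L1/L2 = -/CH/- → run C
t=7: L0/L1/L2 = -/CH/- → run C
t=8: L0/L1/L2 = -/CH/- → run C
t=9: L0/L1/L2 = -/CH/- → run C
t=10: L0/L1/L2 = -/H/C → run H
t=11: L0/L1/L2 = -/H/C → run H
t=12: L0/L1/L2 = -/H/C → run H
t=13: L0/L1/L2 = -/H/C → run H
t=14: L0/L1/L2 = -/-/C → run C
t=15: L0/L1/L2 = -/-/C → run C
t=16: (idle)
t=17: (idle)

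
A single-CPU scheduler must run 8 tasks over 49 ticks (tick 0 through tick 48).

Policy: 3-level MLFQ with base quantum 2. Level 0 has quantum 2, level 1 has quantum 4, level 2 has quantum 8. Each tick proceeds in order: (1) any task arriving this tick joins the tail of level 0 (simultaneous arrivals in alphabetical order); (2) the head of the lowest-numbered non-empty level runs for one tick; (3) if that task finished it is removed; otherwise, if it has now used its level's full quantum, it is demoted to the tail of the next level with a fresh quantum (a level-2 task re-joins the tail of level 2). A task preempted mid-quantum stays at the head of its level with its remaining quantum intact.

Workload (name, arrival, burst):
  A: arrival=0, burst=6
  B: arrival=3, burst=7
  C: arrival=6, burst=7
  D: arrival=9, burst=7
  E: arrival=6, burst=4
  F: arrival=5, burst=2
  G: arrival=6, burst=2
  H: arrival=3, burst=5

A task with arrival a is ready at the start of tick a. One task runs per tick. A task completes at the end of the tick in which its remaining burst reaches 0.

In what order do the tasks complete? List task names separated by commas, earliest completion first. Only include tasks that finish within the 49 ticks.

t=0: L0/L1/L2 = A/-/- → run A
t=1: L0/L1/L2 = A/-/- → run A
t=2: L0/L1/L2 = -/A/- → run A
t=3: L0/L1/L2 = BH/A/- → run B
t=4: L0/L1/L2 = BH/A/- → run B
t=5: L0/L1/L2 = HF/AB/- → run H
t=6: L0/L1/L2 = HFCEG/AB/- → run H
t=7: L0/L1/L2 = FCEG/ABH/- → run F
t=8: L0/L1/L2 = FCEG/ABH/- → run F
t=9: L0/L1/L2 = CEGD/ABH/- → run C
t=10: L0/L1/L2 = CEGD/ABH/- → run C
t=11: L0/L1/L2 = EGD/ABHC/- → run E
t=12: L0/L1/L2 = EGD/ABHC/- → run E
t=13: L0/L1/L2 = GD/ABHCE/- → run G
t=14: L0/L1/L2 = GD/ABHCE/- → run G
t=15: L0/L1/L2 = D/ABHCE/- → run D
t=16: L0/L1/L2 = D/ABHCE/- → run D
t=17: L0/L1/L2 = -/ABHCED/- → run A
t=18: L0/L1/L2 = -/ABHCED/- → run A
t=19: L0/L1/L2 = -/ABHCED/- → run A
t=20: L0/L1/L2 = -/BHCED/- → run B
t=21: L0/L1/L2 = -/BHCED/- → run B
t=22: L0/L1/L2 = -/BHCED/- → run B
t=23: L0/L1/L2 = -/BHCED/- → run B
t=24: L0/L1/L2 = -/HCED/B → run H
t=25: L0/L1/L2 = -/HCED/B → run H
t=26: L0/L1/L2 = -/HCED/B → run H
t=27: L0/L1/L2 = -/CED/B → run C
t=28: L0/L1/L2 = -/CED/B → run C
t=29: L0/L1/L2 = -/CED/B → run C
t=30: L0/L1/L2 = -/CED/B → run C
t=31: L0/L1/L2 = -/ED/BC → run E
t=32: L0/L1/L2 = -/ED/BC → run E
t=33: L0/L1/L2 = -/D/BC → run D
t=34: L0/L1/L2 = -/D/BC → run D
t=35: L0/L1/L2 = -/D/BC → run D
t=36: L0/L1/L2 = -/D/BC → run D
t=37: L0/L1/L2 = -/-/BCD → run B
t=38: L0/L1/L2 = -/-/CD → run C
t=39: L0/L1/L2 = -/-/D → run D
t=40: (idle)
t=41: (idle)
t=42: (idle)
t=43: (idle)
t=44: (idle)
t=45: (idle)
t=46: (idle)
t=47: (idle)
t=48: (idle)

completion order = F, G, A, H, E, B, C, D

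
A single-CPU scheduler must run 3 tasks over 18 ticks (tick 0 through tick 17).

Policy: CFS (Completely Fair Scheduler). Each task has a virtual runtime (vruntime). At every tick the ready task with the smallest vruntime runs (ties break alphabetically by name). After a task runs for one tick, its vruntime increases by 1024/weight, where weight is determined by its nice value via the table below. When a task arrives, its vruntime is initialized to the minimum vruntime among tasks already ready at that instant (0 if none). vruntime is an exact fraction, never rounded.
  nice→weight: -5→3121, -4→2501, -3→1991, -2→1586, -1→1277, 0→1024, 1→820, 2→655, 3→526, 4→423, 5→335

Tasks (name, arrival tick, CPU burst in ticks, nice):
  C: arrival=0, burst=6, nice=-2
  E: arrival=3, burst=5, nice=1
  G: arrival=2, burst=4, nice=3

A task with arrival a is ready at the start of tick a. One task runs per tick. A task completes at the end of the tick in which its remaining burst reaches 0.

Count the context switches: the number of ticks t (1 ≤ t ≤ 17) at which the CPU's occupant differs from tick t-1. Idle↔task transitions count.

t=0: vr[C=0] → run C
t=1: vr[C=512/793] → run C
t=2: vr[C=1024/793 G=1024/793] → run C
t=3: vr[C=1536/793 E=1024/793 G=1024/793] → run E
t=4: vr[C=1536/793 E=412928/162565 G=1024/793] → run G
t=5: vr[C=1536/793 E=412928/162565 G=675328/208559] → run C
t=6: vr[C=2048/793 E=412928/162565 G=675328/208559] → run E
t=7: vr[C=2048/793 E=615936/162565 G=675328/208559] → run C
t=8: vr[C=2560/793 E=615936/162565 G=675328/208559] → run C
t=9: vr[E=615936/162565 G=675328/208559] → run G
t=10: vr[E=615936/162565 G=1081344/208559] → run E
t=11: vr[E=818944/162565 G=1081344/208559] → run E
t=12: vr[E=1021952/162565 G=1081344/208559] → run G
t=13: vr[E=1021952/162565 G=1487360/208559] → run E
t=14: vr[G=1487360/208559] → run G
t=15: (idle)
t=16: (idle)
t=17: (idle)

context switches = 11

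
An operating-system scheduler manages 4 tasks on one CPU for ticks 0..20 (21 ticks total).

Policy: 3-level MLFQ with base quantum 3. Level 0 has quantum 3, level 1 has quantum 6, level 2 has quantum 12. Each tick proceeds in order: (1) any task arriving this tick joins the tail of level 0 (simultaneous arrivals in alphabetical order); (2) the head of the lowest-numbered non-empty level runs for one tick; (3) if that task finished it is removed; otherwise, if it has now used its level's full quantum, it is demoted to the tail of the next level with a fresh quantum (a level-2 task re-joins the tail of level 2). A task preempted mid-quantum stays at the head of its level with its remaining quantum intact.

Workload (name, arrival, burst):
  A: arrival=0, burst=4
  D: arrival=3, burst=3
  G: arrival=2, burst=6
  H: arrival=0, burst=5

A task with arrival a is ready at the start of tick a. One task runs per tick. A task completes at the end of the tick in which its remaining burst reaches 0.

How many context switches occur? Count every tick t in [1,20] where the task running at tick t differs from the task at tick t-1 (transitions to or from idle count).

t=0: L0/L1/L2 = AH/-/- → run A
t=1: L0/L1/L2 = AH/-/- → run A
t=2: L0/L1/L2 = AHG/-/- → run A
t=3: L0/L1/L2 = HGD/A/- → run H
t=4: L0/L1/L2 = HGD/A/- → run H
t=5: L0/L1/L2 = HGD/A/- → run H
t=6: L0/L1/L2 = GD/AH/- → run G
t=7: L0/L1/L2 = GD/AH/- → run G
t=8: L0/L1/L2 = GD/AH/- → run G
t=9: L0/L1/L2 = D/AHG/- → run D
t=10: L0/L1/L2 = D/AHG/- → run D
t=11: L0/L1/L2 = D/AHG/- → run D
t=12: L0/L1/L2 = -/AHG/- → run A
t=13: L0/L1/L2 = -/HG/- → run H
t=14: L0/L1/L2 = -/HG/- → run H
t=15: L0/L1/L2 = -/G/- → run G
t=16: L0/L1/L2 = -/G/- → run G
t=17: L0/L1/L2 = -/G/- → run G
t=18: (idle)
t=19: (idle)
t=20: (idle)

context switches = 7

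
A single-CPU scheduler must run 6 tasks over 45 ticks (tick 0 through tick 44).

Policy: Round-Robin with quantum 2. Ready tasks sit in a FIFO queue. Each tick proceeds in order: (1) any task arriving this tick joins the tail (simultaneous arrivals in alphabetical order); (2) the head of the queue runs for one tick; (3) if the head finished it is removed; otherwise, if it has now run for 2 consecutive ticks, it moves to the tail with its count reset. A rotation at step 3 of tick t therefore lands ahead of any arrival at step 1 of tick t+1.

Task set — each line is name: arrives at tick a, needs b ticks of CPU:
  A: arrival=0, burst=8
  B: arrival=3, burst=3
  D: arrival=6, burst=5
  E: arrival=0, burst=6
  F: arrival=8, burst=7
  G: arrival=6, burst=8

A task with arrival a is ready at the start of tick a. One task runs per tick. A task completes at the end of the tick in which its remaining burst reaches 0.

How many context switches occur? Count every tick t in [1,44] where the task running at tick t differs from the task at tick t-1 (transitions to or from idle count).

t=0: queue=[A,E] q_used=0 → run A
t=1: queue=[A,E] q_used=1 → run A
t=2: queue=[E,A] q_used=0 → run E
t=3: queue=[E,A,B] q_used=1 → run E
t=4: queue=[A,B,E] q_used=0 → run A
t=5: queue=[A,B,E] q_used=1 → run A
t=6: queue=[B,E,A,D,G] q_used=0 → run B
t=7: queue=[B,E,A,D,G] q_used=1 → run B
t=8: queue=[E,A,D,G,B,F] q_used=0 → run E
t=9: queue=[E,A,D,G,B,F] q_used=1 → run E
t=10: queue=[A,D,G,B,F,E] q_used=0 → run A
t=11: queue=[A,D,G,B,F,E] q_used=1 → run A
t=12: queue=[D,G,B,F,E,A] q_used=0 → run D
t=13: queue=[D,G,B,F,E,A] q_used=1 → run D
t=14: queue=[G,B,F,E,A,D] q_used=0 → run G
t=15: queue=[G,B,F,E,A,D] q_used=1 → run G
t=16: queue=[B,F,E,A,D,G] q_used=0 → run B
t=17: queue=[F,E,A,D,G] q_used=0 → run F
t=18: queue=[F,E,A,D,G] q_used=1 → run F
t=19: queue=[E,A,D,G,F] q_used=0 → run E
t=20: queue=[E,A,D,G,F] q_used=1 → run E
t=21: queue=[A,D,G,F] q_used=0 → run A
t=22: queue=[A,D,G,F] q_used=1 → run A
t=23: queue=[D,G,F] q_used=0 → run D
t=24: queue=[D,G,F] q_used=1 → run D
t=25: queue=[G,F,D] q_used=0 → run G
t=26: queue=[G,F,D] q_used=1 → run G
t=27: queue=[F,D,G] q_used=0 → run F
t=28: queue=[F,D,G] q_used=1 → run F
t=29: queue=[D,G,F] q_used=0 → run D
t=30: queue=[G,F] q_used=0 → run G
t=31: queue=[G,F] q_used=1 → run G
t=32: queue=[F,G] q_used=0 → run F
t=33: queue=[F,G] q_used=1 → run F
t=34: queue=[G,F] q_used=0 → run G
t=35: queue=[G,F] q_used=1 → run G
t=36: queue=[F] q_used=0 → run F
t=37: (idle)
t=38: (idle)
t=39: (idle)
t=40: (idle)
t=41: (idle)
t=42: (idle)
t=43: (idle)
t=44: (idle)

context switches = 20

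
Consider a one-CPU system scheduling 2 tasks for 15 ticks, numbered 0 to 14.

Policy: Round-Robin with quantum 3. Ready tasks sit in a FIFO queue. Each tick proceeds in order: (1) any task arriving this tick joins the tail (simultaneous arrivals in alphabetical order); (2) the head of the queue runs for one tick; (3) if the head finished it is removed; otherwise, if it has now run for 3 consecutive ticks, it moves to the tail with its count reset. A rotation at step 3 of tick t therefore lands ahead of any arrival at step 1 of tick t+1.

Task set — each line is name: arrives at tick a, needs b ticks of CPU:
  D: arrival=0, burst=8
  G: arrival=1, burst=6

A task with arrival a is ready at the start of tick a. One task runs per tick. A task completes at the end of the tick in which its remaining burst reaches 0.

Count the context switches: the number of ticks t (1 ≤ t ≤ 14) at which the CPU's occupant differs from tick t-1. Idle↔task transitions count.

context switches = 5

t=0: queue=[D] q_used=0 → run D
t=1: queue=[D,G] q_used=1 → run D
t=2: queue=[D,G] q_used=2 → run D
t=3: queue=[G,D] q_used=0 → run G
t=4: queue=[G,D] q_used=1 → run G
t=5: queue=[G,D] q_used=2 → run G
t=6: queue=[D,G] q_used=0 → run D
t=7: queue=[D,G] q_used=1 → run D
t=8: queue=[D,G] q_used=2 → run D
t=9: queue=[G,D] q_used=0 → run G
t=10: queue=[G,D] q_used=1 → run G
t=11: queue=[G,D] q_used=2 → run G
t=12: queue=[D] q_used=0 → run D
t=13: queue=[D] q_used=1 → run D
t=14: (idle)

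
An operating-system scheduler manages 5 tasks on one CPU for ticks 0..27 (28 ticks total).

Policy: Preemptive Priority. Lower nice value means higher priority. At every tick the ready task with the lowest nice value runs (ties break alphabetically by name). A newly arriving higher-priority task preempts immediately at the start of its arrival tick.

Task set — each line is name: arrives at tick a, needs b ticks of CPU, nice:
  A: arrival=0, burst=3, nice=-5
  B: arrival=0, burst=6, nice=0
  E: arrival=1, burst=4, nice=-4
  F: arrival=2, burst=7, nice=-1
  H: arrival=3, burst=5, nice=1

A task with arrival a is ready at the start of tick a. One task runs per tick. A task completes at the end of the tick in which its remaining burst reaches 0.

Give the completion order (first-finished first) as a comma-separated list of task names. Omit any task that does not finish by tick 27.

t=0: ready={A,B} → run A
t=1: ready={A,B,E} → run A
t=2: ready={A,B,E,F} → run A
t=3: ready={B,E,F,H} → run E
t=4: ready={B,E,F,H} → run E
t=5: ready={B,E,F,H} → run E
t=6: ready={B,E,F,H} → run E
t=7: ready={B,F,H} → run F
t=8: ready={B,F,H} → run F
t=9: ready={B,F,H} → run F
t=10: ready={B,F,H} → run F
t=11: ready={B,F,H} → run F
t=12: ready={B,F,H} → run F
t=13: ready={B,F,H} → run F
t=14: ready={B,H} → run B
t=15: ready={B,H} → run B
t=16: ready={B,H} → run B
t=17: ready={B,H} → run B
t=18: ready={B,H} → run B
t=19: ready={B,H} → run B
t=20: ready={H} → run H
t=21: ready={H} → run H
t=22: ready={H} → run H
t=23: ready={H} → run H
t=24: ready={H} → run H
t=25: (idle)
t=26: (idle)
t=27: (idle)

completion order = A, E, F, B, H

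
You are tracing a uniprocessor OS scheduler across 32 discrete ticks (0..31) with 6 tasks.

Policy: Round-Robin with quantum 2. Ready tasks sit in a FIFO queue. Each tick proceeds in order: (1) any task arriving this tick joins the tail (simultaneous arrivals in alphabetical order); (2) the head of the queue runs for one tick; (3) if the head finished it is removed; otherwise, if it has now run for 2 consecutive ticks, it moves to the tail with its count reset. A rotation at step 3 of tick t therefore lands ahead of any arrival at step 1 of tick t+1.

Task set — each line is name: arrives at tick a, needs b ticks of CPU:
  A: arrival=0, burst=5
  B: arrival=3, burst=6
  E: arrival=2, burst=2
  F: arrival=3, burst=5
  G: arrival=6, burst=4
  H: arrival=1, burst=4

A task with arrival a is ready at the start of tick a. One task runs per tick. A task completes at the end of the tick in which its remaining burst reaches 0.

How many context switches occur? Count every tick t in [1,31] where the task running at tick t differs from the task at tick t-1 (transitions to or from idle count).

t=0: queue=[A] q_used=0 → run A
t=1: queue=[A,H] q_used=1 → run A
t=2: queue=[H,A,E] q_used=0 → run H
t=3: queue=[H,A,E,B,F] q_used=1 → run H
t=4: queue=[A,E,B,F,H] q_used=0 → run A
t=5: queue=[A,E,B,F,H] q_used=1 → run A
t=6: queue=[E,B,F,H,A,G] q_used=0 → run E
t=7: queue=[E,B,F,H,A,G] q_used=1 → run E
t=8: queue=[B,F,H,A,G] q_used=0 → run B
t=9: queue=[B,F,H,A,G] q_used=1 → run B
t=10: queue=[F,H,A,G,B] q_used=0 → run F
t=11: queue=[F,H,A,G,B] q_used=1 → run F
t=12: queue=[H,A,G,B,F] q_used=0 → run H
t=13: queue=[H,A,G,B,F] q_used=1 → run H
t=14: queue=[A,G,B,F] q_used=0 → run A
t=15: queue=[G,B,F] q_used=0 → run G
t=16: queue=[G,B,F] q_used=1 → run G
t=17: queue=[B,F,G] q_used=0 → run B
t=18: queue=[B,F,G] q_used=1 → run B
t=19: queue=[F,G,B] q_used=0 → run F
t=20: queue=[F,G,B] q_used=1 → run F
t=21: queue=[G,B,F] q_used=0 → run G
t=22: queue=[G,B,F] q_used=1 → run G
t=23: queue=[B,F] q_used=0 → run B
t=24: queue=[B,F] q_used=1 → run B
t=25: queue=[F] q_used=0 → run F
t=26: (idle)
t=27: (idle)
t=28: (idle)
t=29: (idle)
t=30: (idle)
t=31: (idle)

context switches = 14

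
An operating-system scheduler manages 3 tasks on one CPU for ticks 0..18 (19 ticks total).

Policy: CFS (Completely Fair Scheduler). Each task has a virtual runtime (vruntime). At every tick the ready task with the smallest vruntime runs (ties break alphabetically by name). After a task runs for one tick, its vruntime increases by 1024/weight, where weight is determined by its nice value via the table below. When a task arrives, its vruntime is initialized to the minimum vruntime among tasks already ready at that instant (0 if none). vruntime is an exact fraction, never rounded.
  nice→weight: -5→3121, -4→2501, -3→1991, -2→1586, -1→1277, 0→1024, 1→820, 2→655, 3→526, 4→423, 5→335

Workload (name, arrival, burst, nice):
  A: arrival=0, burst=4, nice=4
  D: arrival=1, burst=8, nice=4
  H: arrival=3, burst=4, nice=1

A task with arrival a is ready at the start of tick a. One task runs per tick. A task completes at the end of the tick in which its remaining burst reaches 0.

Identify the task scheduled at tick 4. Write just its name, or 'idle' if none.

t=0: vr[A=0] → run A
t=1: vr[A=1024/423 D=1024/423] → run A
t=2: vr[A=2048/423 D=1024/423] → run D
t=3: vr[A=2048/423 D=2048/423 H=2048/423] → run A
t=4: vr[A=1024/141 D=2048/423 H=2048/423] → run D
t=5: vr[A=1024/141 D=1024/141 H=2048/423] → run H
t=6: vr[A=1024/141 D=1024/141 H=528128/86715] → run H
t=7: vr[A=1024/141 D=1024/141 H=636416/86715] → run A
t=8: vr[D=1024/141 H=636416/86715] → run D
t=9: vr[D=4096/423 H=636416/86715] → run H
t=10: vr[D=4096/423 H=744704/86715] → run H
t=11: vr[D=4096/423] → run D
t=12: vr[D=5120/423] → run D
t=13: vr[D=2048/141] → run D
t=14: vr[D=7168/423] → run D
t=15: vr[D=8192/423] → run D
t=16: (idle)
t=17: (idle)
t=18: (idle)

running at tick 4 = D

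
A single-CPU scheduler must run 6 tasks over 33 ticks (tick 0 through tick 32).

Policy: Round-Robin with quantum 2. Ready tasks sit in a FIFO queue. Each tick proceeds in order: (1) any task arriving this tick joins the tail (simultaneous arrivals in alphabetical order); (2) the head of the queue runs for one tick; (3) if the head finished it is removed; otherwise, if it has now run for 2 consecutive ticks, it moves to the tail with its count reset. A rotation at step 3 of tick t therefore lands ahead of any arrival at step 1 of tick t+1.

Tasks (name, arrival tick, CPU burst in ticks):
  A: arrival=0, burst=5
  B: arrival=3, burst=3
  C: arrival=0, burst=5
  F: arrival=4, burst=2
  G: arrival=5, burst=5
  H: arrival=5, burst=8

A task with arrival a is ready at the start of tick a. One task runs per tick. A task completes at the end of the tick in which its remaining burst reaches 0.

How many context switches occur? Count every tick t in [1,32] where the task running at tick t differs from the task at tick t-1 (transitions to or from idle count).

t=0: queue=[A,C] q_used=0 → run A
t=1: queue=[A,C] q_used=1 → run A
t=2: queue=[C,A] q_used=0 → run C
t=3: queue=[C,A,B] q_used=1 → run C
t=4: queue=[A,B,C,F] q_used=0 → run A
t=5: queue=[A,B,C,F,G,H] q_used=1 → run A
t=6: queue=[B,C,F,G,H,A] q_used=0 → run B
t=7: queue=[B,C,F,G,H,A] q_used=1 → run B
t=8: queue=[C,F,G,H,A,B] q_used=0 → run C
t=9: queue=[C,F,G,H,A,B] q_used=1 → run C
t=10: queue=[F,G,H,A,B,C] q_used=0 → run F
t=11: queue=[F,G,H,A,B,C] q_used=1 → run F
t=12: queue=[G,H,A,B,C] q_used=0 → run G
t=13: queue=[G,H,A,B,C] q_used=1 → run G
t=14: queue=[H,A,B,C,G] q_used=0 → run H
t=15: queue=[H,A,B,C,G] q_used=1 → run H
t=16: queue=[A,B,C,G,H] q_used=0 → run A
t=17: queue=[B,C,G,H] q_used=0 → run B
t=18: queue=[C,G,H] q_used=0 → run C
t=19: queue=[G,H] q_used=0 → run G
t=20: queue=[G,H] q_used=1 → run G
t=21: queue=[H,G] q_used=0 → run H
t=22: queue=[H,G] q_used=1 → run H
t=23: queue=[G,H] q_used=0 → run G
t=24: queue=[H] q_used=0 → run H
t=25: queue=[H] q_used=1 → run H
t=26: queue=[H] q_used=0 → run H
t=27: queue=[H] q_used=1 → run H
t=28: (idle)
t=29: (idle)
t=30: (idle)
t=31: (idle)
t=32: (idle)

context switches = 15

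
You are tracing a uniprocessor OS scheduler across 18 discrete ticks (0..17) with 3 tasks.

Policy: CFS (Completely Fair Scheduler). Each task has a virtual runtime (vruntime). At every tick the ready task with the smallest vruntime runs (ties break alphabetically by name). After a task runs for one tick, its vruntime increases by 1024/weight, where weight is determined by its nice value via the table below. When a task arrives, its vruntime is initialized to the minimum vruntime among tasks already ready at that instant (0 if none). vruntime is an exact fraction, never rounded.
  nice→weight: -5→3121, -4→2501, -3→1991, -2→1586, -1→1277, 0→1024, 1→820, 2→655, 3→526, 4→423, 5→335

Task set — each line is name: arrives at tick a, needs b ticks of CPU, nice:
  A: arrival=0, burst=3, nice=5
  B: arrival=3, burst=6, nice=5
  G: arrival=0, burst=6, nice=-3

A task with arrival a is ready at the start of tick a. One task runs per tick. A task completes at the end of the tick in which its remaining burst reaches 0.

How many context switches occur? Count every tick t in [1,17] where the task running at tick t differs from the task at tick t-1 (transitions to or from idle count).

t=0: vr[A=0 G=0] → run A
t=1: vr[A=1024/335 G=0] → run G
t=2: vr[A=1024/335 G=1024/1991] → run G
t=3: vr[A=1024/335 B=2048/1991 G=2048/1991] → run B
t=4: vr[A=1024/335 B=2724864/666985 G=2048/1991] → run G
t=5: vr[A=1024/335 B=2724864/666985 G=3072/1991] → run G
t=6: vr[A=1024/335 B=2724864/666985 G=4096/1991] → run G
t=7: vr[A=1024/335 B=2724864/666985 G=5120/1991] → run G
t=8: vr[A=1024/335 B=2724864/666985] → run A
t=9: vr[A=2048/335 B=2724864/666985] → run B
t=10: vr[A=2048/335 B=4763648/666985] → run A
t=11: vr[B=4763648/666985] → run B
t=12: vr[B=6802432/666985] → run B
t=13: vr[B=8841216/666985] → run B
t=14: vr[B=2176000/133397] → run B
t=15: (idle)
t=16: (idle)
t=17: (idle)

context switches = 8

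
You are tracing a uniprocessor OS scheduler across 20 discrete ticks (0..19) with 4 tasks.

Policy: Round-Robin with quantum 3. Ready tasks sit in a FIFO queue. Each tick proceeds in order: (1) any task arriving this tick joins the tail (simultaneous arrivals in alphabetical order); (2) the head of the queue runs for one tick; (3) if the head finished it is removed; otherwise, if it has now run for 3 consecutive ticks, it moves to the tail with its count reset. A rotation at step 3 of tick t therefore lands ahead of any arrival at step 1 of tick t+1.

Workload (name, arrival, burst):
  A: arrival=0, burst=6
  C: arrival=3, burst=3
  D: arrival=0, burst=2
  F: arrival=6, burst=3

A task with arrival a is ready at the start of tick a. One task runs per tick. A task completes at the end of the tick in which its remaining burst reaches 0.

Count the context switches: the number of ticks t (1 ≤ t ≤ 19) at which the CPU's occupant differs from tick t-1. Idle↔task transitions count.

t=0: queue=[A,D] q_used=0 → run A
t=1: queue=[A,D] q_used=1 → run A
t=2: queue=[A,D] q_used=2 → run A
t=3: queue=[D,A,C] q_used=0 → run D
t=4: queue=[D,A,C] q_used=1 → run D
t=5: queue=[A,C] q_used=0 → run A
t=6: queue=[A,C,F] q_used=1 → run A
t=7: queue=[A,C,F] q_used=2 → run A
t=8: queue=[C,F] q_used=0 → run C
t=9: queue=[C,F] q_used=1 → run C
t=10: queue=[C,F] q_used=2 → run C
t=11: queue=[F] q_used=0 → run F
t=12: queue=[F] q_used=1 → run F
t=13: queue=[F] q_used=2 → run F
t=14: (idle)
t=15: (idle)
t=16: (idle)
t=17: (idle)
t=18: (idle)
t=19: (idle)

context switches = 5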